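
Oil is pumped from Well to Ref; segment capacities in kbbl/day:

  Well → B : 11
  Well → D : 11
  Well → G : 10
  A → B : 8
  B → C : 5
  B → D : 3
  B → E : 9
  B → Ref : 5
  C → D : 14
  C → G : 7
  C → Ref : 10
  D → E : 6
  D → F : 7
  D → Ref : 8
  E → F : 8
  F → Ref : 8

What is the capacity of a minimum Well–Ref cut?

22

Augment Well→B→Ref: bottleneck 5, flow now 5.
Augment Well→D→Ref: bottleneck 8, flow now 13.
Augment Well→B→C→Ref: bottleneck 5, flow now 18.
Augment Well→D→F→Ref: bottleneck 3, flow now 21.
Augment Well→B→D→F→Ref: bottleneck 1, flow now 22.
No augmenting path remains; maximum flow = 22.
By max-flow min-cut, the minimum cut capacity equals the max flow.
In the residual graph, reachable from Well: {Well, G}.
Min-cut edges: Well→B (11), Well→D (11); capacity 11 + 11 = 22.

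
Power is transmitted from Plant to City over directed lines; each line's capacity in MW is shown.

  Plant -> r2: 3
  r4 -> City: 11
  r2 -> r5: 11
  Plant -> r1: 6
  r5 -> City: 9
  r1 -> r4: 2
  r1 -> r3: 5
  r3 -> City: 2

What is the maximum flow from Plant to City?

Augment Plant→r1→r3→City: bottleneck 2, flow now 2.
Augment Plant→r1→r4→City: bottleneck 2, flow now 4.
Augment Plant→r2→r5→City: bottleneck 3, flow now 7.
No augmenting path remains; maximum flow = 7.
In the residual graph, reachable from Plant: {Plant, r1, r3}.
Min-cut edges: Plant→r2 (3), r1→r4 (2), r3→City (2); capacity 3 + 2 + 2 = 7.
This cut is saturated, so no flow can exceed 7.

7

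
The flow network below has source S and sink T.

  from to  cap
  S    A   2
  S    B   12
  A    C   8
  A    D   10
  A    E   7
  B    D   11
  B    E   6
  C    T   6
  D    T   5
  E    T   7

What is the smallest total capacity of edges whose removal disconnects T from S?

Augment S→A→C→T: bottleneck 2, flow now 2.
Augment S→B→D→T: bottleneck 5, flow now 7.
Augment S→B→E→T: bottleneck 6, flow now 13.
No augmenting path remains; maximum flow = 13.
By max-flow min-cut, the minimum cut capacity equals the max flow.
In the residual graph, reachable from S: {S, B, D}.
Min-cut edges: S→A (2), B→E (6), D→T (5); capacity 2 + 6 + 5 = 13.

13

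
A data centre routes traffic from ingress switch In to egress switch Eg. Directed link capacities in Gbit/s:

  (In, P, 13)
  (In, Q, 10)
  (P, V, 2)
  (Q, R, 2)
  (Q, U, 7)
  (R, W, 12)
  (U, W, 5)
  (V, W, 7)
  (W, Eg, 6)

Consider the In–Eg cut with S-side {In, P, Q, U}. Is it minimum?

No — its capacity is 9, but the minimum cut has capacity 6.

Given cut capacity: 2 + 2 + 5 = 9.
Augment In→P→V→W→Eg: bottleneck 2, flow now 2.
Augment In→Q→R→W→Eg: bottleneck 2, flow now 4.
Augment In→Q→U→W→Eg: bottleneck 2, flow now 6.
No augmenting path remains; maximum flow = 6.
In the residual graph, reachable from In: {In, P, Q, R, U, V, W}.
Min-cut edges: W→Eg (6); capacity 6 = 6.
Cut capacity 9 exceeds the max flow 6, so it is not minimum.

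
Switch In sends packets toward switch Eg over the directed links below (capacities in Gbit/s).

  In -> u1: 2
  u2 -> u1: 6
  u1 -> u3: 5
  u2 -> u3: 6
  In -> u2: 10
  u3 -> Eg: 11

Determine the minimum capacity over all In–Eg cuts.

11

Augment In→u1→u3→Eg: bottleneck 2, flow now 2.
Augment In→u2→u3→Eg: bottleneck 6, flow now 8.
Augment In→u2→u1→u3→Eg: bottleneck 3, flow now 11.
No augmenting path remains; maximum flow = 11.
By max-flow min-cut, the minimum cut capacity equals the max flow.
In the residual graph, reachable from In: {In, u1, u2}.
Min-cut edges: u1→u3 (5), u2→u3 (6); capacity 5 + 6 = 11.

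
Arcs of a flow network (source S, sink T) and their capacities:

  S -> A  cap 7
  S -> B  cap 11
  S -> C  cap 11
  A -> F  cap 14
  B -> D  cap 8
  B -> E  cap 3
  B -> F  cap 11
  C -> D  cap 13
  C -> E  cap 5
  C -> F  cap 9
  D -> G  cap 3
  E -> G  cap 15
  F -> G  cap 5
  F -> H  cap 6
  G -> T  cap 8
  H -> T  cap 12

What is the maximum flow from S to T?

Augment S→A→F→G→T: bottleneck 5, flow now 5.
Augment S→A→F→H→T: bottleneck 2, flow now 7.
Augment S→B→D→G→T: bottleneck 3, flow now 10.
Augment S→B→F→H→T: bottleneck 4, flow now 14.
No augmenting path remains; maximum flow = 14.
In the residual graph, reachable from S: {S, A, B, C, D, E, F, G}.
Min-cut edges: F→H (6), G→T (8); capacity 6 + 8 = 14.
This cut is saturated, so no flow can exceed 14.

14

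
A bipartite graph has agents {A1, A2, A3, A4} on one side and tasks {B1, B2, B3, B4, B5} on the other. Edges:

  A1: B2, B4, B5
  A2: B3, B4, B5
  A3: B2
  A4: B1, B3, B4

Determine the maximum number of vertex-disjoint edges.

Unit-capacity flow: source→left, listed edges, right→sink; max matching = max flow.
Augmenting path A1→B2 (+1); matched 1.
Augmenting path A2→B3 (+1); matched 2.
Augmenting path A4→B1 (+1); matched 3.
Augmenting path A3→B2→A1→B4 (+1); matched 4.
No augmenting path remains; maximum matching = 4.
König certificate: {A1, A2, A3, A4} is a vertex cover of size 4 (every listed pair touches it), so no matching can be larger.

4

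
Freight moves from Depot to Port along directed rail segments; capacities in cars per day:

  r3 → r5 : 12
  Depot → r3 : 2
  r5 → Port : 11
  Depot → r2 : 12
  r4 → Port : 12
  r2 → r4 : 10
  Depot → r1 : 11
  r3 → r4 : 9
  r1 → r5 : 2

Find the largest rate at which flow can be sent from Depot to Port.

14

Augment Depot→r1→r5→Port: bottleneck 2, flow now 2.
Augment Depot→r2→r4→Port: bottleneck 10, flow now 12.
Augment Depot→r3→r4→Port: bottleneck 2, flow now 14.
No augmenting path remains; maximum flow = 14.
In the residual graph, reachable from Depot: {Depot, r1, r2}.
Min-cut edges: Depot→r3 (2), r1→r5 (2), r2→r4 (10); capacity 2 + 2 + 10 = 14.
This cut is saturated, so no flow can exceed 14.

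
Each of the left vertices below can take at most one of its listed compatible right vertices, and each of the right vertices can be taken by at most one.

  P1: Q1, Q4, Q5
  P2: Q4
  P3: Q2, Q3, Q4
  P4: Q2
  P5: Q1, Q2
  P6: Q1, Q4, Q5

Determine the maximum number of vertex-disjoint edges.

Unit-capacity flow: source→left, listed edges, right→sink; max matching = max flow.
Augmenting path P1→Q1 (+1); matched 1.
Augmenting path P2→Q4 (+1); matched 2.
Augmenting path P3→Q2 (+1); matched 3.
Augmenting path P6→Q5 (+1); matched 4.
Augmenting path P4→Q2→P3→Q3 (+1); matched 5.
No augmenting path remains; maximum matching = 5.
König certificate: {P3, Q1, Q2, Q4, Q5} is a vertex cover of size 5 (every listed pair touches it), so no matching can be larger.

5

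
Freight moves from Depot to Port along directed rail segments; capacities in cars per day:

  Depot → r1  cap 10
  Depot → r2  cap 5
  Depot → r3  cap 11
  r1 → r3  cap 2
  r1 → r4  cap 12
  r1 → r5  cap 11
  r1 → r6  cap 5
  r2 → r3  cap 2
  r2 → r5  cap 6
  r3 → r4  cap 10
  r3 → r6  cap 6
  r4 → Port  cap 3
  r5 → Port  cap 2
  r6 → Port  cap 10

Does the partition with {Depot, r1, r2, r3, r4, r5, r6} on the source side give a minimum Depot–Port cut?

Yes — it is a minimum cut (capacity 15).

Given cut capacity: 3 + 2 + 10 = 15.
Augment Depot→r1→r4→Port: bottleneck 3, flow now 3.
Augment Depot→r1→r5→Port: bottleneck 2, flow now 5.
Augment Depot→r1→r6→Port: bottleneck 5, flow now 10.
Augment Depot→r3→r6→Port: bottleneck 5, flow now 15.
No augmenting path remains; maximum flow = 15.
Cut capacity 15 equals the max flow, so it is a minimum cut.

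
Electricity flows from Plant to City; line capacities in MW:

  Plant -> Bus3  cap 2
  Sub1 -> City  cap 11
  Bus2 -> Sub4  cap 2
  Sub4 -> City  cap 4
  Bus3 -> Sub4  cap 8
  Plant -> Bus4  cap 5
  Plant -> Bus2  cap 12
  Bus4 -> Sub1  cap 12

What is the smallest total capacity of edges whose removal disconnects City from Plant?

Augment Plant→Bus4→Sub1→City: bottleneck 5, flow now 5.
Augment Plant→Bus3→Sub4→City: bottleneck 2, flow now 7.
Augment Plant→Bus2→Sub4→City: bottleneck 2, flow now 9.
No augmenting path remains; maximum flow = 9.
By max-flow min-cut, the minimum cut capacity equals the max flow.
In the residual graph, reachable from Plant: {Plant, Bus2}.
Min-cut edges: Plant→Bus4 (5), Plant→Bus3 (2), Bus2→Sub4 (2); capacity 5 + 2 + 2 = 9.

9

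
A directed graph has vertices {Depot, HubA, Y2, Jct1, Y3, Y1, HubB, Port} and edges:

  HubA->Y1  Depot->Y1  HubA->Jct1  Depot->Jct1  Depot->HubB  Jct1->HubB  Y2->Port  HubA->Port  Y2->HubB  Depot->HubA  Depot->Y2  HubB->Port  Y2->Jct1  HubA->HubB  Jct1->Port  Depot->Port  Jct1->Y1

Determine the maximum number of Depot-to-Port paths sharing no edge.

Assign every edge capacity 1; by Menger, the answer equals the max flow.
Path Depot→Port (+1); total 1.
Path Depot→HubA→Port (+1); total 2.
Path Depot→Y2→Port (+1); total 3.
Path Depot→Jct1→Port (+1); total 4.
Path Depot→HubB→Port (+1); total 5.
No residual Depot→Port path; max flow = 5.
Certifying cut of size 5: {Depot→HubA, Depot→HubB, Depot→Jct1, Depot→Port, Depot→Y2}.

5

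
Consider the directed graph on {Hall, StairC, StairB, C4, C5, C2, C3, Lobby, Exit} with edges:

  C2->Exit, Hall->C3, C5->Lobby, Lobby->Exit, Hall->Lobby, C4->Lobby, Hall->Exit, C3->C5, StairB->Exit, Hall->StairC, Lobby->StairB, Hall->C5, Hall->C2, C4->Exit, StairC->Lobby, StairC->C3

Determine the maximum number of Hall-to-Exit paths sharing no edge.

Assign every edge capacity 1; by Menger, the answer equals the max flow.
Path Hall→Exit (+1); total 1.
Path Hall→C2→Exit (+1); total 2.
Path Hall→Lobby→Exit (+1); total 3.
Path Hall→StairC→Lobby→StairB→Exit (+1); total 4.
No residual Hall→Exit path; max flow = 4.
Certifying cut of size 4: {Hall→C2, Hall→Exit, Lobby→Exit, Lobby→StairB}.

4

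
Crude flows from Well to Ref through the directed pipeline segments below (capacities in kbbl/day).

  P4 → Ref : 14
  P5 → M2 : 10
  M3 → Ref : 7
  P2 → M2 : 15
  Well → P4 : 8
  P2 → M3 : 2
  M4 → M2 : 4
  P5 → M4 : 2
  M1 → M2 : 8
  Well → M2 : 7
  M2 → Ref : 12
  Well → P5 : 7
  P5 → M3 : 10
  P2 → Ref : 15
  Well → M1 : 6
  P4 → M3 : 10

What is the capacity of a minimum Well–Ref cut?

Augment Well→P4→Ref: bottleneck 8, flow now 8.
Augment Well→M2→Ref: bottleneck 7, flow now 15.
Augment Well→P5→M3→Ref: bottleneck 7, flow now 22.
Augment Well→M1→M2→Ref: bottleneck 5, flow now 27.
No augmenting path remains; maximum flow = 27.
By max-flow min-cut, the minimum cut capacity equals the max flow.
In the residual graph, reachable from Well: {Well, M1, M2}.
Min-cut edges: Well→P5 (7), Well→P4 (8), M2→Ref (12); capacity 7 + 8 + 12 = 27.

27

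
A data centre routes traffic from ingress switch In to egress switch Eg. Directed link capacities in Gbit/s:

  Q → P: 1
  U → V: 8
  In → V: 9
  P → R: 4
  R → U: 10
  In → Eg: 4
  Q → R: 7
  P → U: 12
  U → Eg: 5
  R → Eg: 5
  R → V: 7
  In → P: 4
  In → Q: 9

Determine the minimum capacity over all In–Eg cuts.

14

Augment In→Eg: bottleneck 4, flow now 4.
Augment In→P→R→Eg: bottleneck 4, flow now 8.
Augment In→Q→R→Eg: bottleneck 1, flow now 9.
Augment In→Q→P→U→Eg: bottleneck 1, flow now 10.
Augment In→Q→R→U→Eg: bottleneck 4, flow now 14.
No augmenting path remains; maximum flow = 14.
By max-flow min-cut, the minimum cut capacity equals the max flow.
In the residual graph, reachable from In: {In, P, Q, R, U, V}.
Min-cut edges: In→Eg (4), R→Eg (5), U→Eg (5); capacity 4 + 5 + 5 = 14.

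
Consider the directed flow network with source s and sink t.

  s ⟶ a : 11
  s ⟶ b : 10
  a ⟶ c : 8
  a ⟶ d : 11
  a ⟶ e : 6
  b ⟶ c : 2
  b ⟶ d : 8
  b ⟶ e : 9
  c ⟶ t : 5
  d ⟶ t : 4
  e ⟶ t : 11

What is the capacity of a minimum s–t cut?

20

Augment s→a→c→t: bottleneck 5, flow now 5.
Augment s→a→d→t: bottleneck 4, flow now 9.
Augment s→a→e→t: bottleneck 2, flow now 11.
Augment s→b→e→t: bottleneck 9, flow now 20.
No augmenting path remains; maximum flow = 20.
By max-flow min-cut, the minimum cut capacity equals the max flow.
In the residual graph, reachable from s: {s, a, b, c, d, e}.
Min-cut edges: c→t (5), d→t (4), e→t (11); capacity 5 + 4 + 11 = 20.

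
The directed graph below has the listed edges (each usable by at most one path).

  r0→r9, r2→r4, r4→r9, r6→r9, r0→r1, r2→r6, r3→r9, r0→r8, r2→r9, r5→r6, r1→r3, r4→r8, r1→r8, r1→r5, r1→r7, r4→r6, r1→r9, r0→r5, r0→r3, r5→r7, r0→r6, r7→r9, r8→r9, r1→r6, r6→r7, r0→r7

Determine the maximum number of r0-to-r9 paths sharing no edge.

Assign every edge capacity 1; by Menger, the answer equals the max flow.
Path r0→r9 (+1); total 1.
Path r0→r1→r9 (+1); total 2.
Path r0→r3→r9 (+1); total 3.
Path r0→r6→r9 (+1); total 4.
Path r0→r7→r9 (+1); total 5.
Path r0→r8→r9 (+1); total 6.
No residual r0→r9 path; max flow = 6.
Certifying cut of size 6: {r0→r1, r0→r3, r0→r8, r0→r9, r6→r9, r7→r9}.

6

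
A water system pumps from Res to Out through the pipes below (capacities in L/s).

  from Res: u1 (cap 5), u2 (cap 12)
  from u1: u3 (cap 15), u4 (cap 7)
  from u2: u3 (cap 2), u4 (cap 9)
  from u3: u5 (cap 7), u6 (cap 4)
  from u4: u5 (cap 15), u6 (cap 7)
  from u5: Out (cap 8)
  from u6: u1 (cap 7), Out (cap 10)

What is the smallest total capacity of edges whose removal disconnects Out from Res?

Augment Res→u1→u3→u5→Out: bottleneck 5, flow now 5.
Augment Res→u2→u3→u5→Out: bottleneck 2, flow now 7.
Augment Res→u2→u4→u5→Out: bottleneck 1, flow now 8.
Augment Res→u2→u4→u6→Out: bottleneck 7, flow now 15.
Augment Res→u2→u4→u5→u3→u6→Out: bottleneck 1, flow now 16. (uses reverse residual edge)
No augmenting path remains; maximum flow = 16.
By max-flow min-cut, the minimum cut capacity equals the max flow.
In the residual graph, reachable from Res: {Res, u2}.
Min-cut edges: Res→u1 (5), u2→u3 (2), u2→u4 (9); capacity 5 + 2 + 9 = 16.

16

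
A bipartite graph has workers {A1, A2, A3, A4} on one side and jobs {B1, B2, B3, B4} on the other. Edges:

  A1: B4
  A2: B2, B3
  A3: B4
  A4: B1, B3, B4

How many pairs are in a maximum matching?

3

Unit-capacity flow: source→left, listed edges, right→sink; max matching = max flow.
Augmenting path A1→B4 (+1); matched 1.
Augmenting path A2→B2 (+1); matched 2.
Augmenting path A4→B1 (+1); matched 3.
No augmenting path remains; maximum matching = 3.
König certificate: {A2, A4, B4} is a vertex cover of size 3 (every listed pair touches it), so no matching can be larger.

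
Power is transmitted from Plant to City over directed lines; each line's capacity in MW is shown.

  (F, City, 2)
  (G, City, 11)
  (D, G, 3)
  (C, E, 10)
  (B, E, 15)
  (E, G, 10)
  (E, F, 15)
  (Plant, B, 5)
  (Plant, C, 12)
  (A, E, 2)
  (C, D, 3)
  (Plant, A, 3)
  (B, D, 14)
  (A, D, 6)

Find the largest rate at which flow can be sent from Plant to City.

13

Augment Plant→A→D→G→City: bottleneck 3, flow now 3.
Augment Plant→B→E→F→City: bottleneck 2, flow now 5.
Augment Plant→B→E→G→City: bottleneck 3, flow now 8.
Augment Plant→C→E→G→City: bottleneck 5, flow now 13.
No augmenting path remains; maximum flow = 13.
In the residual graph, reachable from Plant: {Plant, A, B, C, D, E, F, G}.
Min-cut edges: F→City (2), G→City (11); capacity 2 + 11 = 13.
This cut is saturated, so no flow can exceed 13.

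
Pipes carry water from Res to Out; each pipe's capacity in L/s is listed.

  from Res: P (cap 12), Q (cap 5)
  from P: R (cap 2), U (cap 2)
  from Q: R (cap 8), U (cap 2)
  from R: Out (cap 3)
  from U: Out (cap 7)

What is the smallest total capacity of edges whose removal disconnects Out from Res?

7

Augment Res→P→R→Out: bottleneck 2, flow now 2.
Augment Res→P→U→Out: bottleneck 2, flow now 4.
Augment Res→Q→R→Out: bottleneck 1, flow now 5.
Augment Res→Q→U→Out: bottleneck 2, flow now 7.
No augmenting path remains; maximum flow = 7.
By max-flow min-cut, the minimum cut capacity equals the max flow.
In the residual graph, reachable from Res: {Res, P, Q, R}.
Min-cut edges: P→U (2), Q→U (2), R→Out (3); capacity 2 + 2 + 3 = 7.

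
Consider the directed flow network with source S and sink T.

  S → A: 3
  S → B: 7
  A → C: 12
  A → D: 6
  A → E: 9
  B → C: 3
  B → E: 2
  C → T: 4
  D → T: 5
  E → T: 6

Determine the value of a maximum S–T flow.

Augment S→A→C→T: bottleneck 3, flow now 3.
Augment S→B→C→T: bottleneck 1, flow now 4.
Augment S→B→E→T: bottleneck 2, flow now 6.
Augment S→B→C→A→D→T: bottleneck 2, flow now 8. (uses reverse residual edge)
No augmenting path remains; maximum flow = 8.
In the residual graph, reachable from S: {S, B}.
Min-cut edges: S→A (3), B→C (3), B→E (2); capacity 3 + 3 + 2 = 8.
This cut is saturated, so no flow can exceed 8.

8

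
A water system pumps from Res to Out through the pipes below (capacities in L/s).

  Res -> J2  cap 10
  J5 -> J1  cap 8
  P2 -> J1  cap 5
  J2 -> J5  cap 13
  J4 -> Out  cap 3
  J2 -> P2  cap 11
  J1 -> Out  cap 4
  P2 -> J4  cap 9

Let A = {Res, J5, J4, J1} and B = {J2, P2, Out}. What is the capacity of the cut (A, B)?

17

Edges leaving {Res, J5, J4, J1}: Res→J2 (10), J4→Out (3), J1→Out (4).
Cut capacity = 10 + 3 + 4 = 17.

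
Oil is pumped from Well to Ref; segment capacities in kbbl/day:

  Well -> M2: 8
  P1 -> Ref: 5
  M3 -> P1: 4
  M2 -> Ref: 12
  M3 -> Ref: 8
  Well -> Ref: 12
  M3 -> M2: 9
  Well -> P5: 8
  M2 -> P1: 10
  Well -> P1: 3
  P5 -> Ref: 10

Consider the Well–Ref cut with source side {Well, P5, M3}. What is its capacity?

Edges leaving {Well, P5, M3}: Well→M2 (8), Well→P1 (3), Well→Ref (12), P5→Ref (10), M3→M2 (9), M3→P1 (4), M3→Ref (8).
Cut capacity = 8 + 3 + 12 + 10 + 9 + 4 + 8 = 54.

54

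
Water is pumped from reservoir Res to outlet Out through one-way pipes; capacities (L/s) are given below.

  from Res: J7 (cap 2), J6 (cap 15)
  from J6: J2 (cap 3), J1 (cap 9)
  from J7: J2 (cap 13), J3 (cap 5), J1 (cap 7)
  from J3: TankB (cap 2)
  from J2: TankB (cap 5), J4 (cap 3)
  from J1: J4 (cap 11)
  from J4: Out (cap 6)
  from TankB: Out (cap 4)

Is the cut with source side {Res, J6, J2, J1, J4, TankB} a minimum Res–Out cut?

Given cut capacity: 2 + 6 + 4 = 12.
Augment Res→J6→J2→J4→Out: bottleneck 3, flow now 3.
Augment Res→J6→J1→J4→Out: bottleneck 3, flow now 6.
Augment Res→J7→J3→TankB→Out: bottleneck 2, flow now 8.
Augment Res→J6→J1→J4→J2→TankB→Out: bottleneck 2, flow now 10. (uses reverse residual edge)
No augmenting path remains; maximum flow = 10.
In the residual graph, reachable from Res: {Res, J6, J7, J3, J2, J1, J4, TankB}.
Min-cut edges: J4→Out (6), TankB→Out (4); capacity 6 + 4 = 10.
Cut capacity 12 exceeds the max flow 10, so it is not minimum.

No — its capacity is 12, but the minimum cut has capacity 10.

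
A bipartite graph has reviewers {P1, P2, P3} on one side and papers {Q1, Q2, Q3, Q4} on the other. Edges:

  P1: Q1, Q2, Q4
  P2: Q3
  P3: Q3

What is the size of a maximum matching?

Unit-capacity flow: source→left, listed edges, right→sink; max matching = max flow.
Augmenting path P1→Q1 (+1); matched 1.
Augmenting path P2→Q3 (+1); matched 2.
No augmenting path remains; maximum matching = 2.
König certificate: {P1, Q3} is a vertex cover of size 2 (every listed pair touches it), so no matching can be larger.

2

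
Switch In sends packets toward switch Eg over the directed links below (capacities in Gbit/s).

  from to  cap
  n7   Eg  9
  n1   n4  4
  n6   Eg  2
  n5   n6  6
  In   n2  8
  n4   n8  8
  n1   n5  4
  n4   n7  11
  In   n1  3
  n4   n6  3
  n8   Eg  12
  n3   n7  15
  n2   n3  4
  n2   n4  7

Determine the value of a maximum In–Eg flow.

11

Augment In→n1→n4→n6→Eg: bottleneck 2, flow now 2.
Augment In→n1→n4→n7→Eg: bottleneck 1, flow now 3.
Augment In→n2→n3→n7→Eg: bottleneck 4, flow now 7.
Augment In→n2→n4→n7→Eg: bottleneck 4, flow now 11.
No augmenting path remains; maximum flow = 11.
In the residual graph, reachable from In: {In}.
Min-cut edges: In→n1 (3), In→n2 (8); capacity 3 + 8 = 11.
This cut is saturated, so no flow can exceed 11.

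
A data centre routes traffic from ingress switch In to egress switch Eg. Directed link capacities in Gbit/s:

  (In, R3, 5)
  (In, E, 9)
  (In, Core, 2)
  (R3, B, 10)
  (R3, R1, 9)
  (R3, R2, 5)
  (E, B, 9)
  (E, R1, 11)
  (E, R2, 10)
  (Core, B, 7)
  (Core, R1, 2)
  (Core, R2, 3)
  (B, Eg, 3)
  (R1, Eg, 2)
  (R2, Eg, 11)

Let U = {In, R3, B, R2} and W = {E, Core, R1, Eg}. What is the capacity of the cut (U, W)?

34

Edges leaving {In, R3, B, R2}: In→E (9), In→Core (2), R3→R1 (9), B→Eg (3), R2→Eg (11).
Cut capacity = 9 + 2 + 9 + 3 + 11 = 34.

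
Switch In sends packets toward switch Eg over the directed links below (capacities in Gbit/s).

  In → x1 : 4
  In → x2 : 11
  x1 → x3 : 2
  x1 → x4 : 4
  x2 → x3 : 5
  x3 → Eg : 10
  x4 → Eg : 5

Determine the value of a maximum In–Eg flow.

Augment In→x1→x3→Eg: bottleneck 2, flow now 2.
Augment In→x1→x4→Eg: bottleneck 2, flow now 4.
Augment In→x2→x3→Eg: bottleneck 5, flow now 9.
No augmenting path remains; maximum flow = 9.
In the residual graph, reachable from In: {In, x2}.
Min-cut edges: In→x1 (4), x2→x3 (5); capacity 4 + 5 = 9.
This cut is saturated, so no flow can exceed 9.

9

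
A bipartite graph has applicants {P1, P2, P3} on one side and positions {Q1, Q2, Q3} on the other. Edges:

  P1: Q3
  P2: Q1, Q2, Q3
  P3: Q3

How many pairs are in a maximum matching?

2

Unit-capacity flow: source→left, listed edges, right→sink; max matching = max flow.
Augmenting path P1→Q3 (+1); matched 1.
Augmenting path P2→Q1 (+1); matched 2.
No augmenting path remains; maximum matching = 2.
König certificate: {P2, Q3} is a vertex cover of size 2 (every listed pair touches it), so no matching can be larger.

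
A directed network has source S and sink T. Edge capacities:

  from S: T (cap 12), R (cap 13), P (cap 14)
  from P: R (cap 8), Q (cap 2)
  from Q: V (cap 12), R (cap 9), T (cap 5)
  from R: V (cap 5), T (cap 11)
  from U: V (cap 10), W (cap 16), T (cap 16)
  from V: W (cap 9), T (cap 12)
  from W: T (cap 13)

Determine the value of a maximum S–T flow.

30

Augment S→T: bottleneck 12, flow now 12.
Augment S→R→T: bottleneck 11, flow now 23.
Augment S→P→Q→T: bottleneck 2, flow now 25.
Augment S→R→V→T: bottleneck 2, flow now 27.
Augment S→P→R→V→T: bottleneck 3, flow now 30.
No augmenting path remains; maximum flow = 30.
In the residual graph, reachable from S: {S, P, R}.
Min-cut edges: S→T (12), P→Q (2), R→V (5), R→T (11); capacity 12 + 2 + 5 + 11 = 30.
This cut is saturated, so no flow can exceed 30.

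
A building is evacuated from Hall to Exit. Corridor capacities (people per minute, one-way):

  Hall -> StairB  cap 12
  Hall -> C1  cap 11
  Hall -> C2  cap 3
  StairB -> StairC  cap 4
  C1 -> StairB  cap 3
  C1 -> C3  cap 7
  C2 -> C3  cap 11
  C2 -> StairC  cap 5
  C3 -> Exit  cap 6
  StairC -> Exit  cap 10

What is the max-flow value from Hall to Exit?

13

Augment Hall→StairB→StairC→Exit: bottleneck 4, flow now 4.
Augment Hall→C1→C3→Exit: bottleneck 6, flow now 10.
Augment Hall→C2→StairC→Exit: bottleneck 3, flow now 13.
No augmenting path remains; maximum flow = 13.
In the residual graph, reachable from Hall: {Hall, StairB, C1, C3}.
Min-cut edges: Hall→C2 (3), StairB→StairC (4), C3→Exit (6); capacity 3 + 4 + 6 = 13.
This cut is saturated, so no flow can exceed 13.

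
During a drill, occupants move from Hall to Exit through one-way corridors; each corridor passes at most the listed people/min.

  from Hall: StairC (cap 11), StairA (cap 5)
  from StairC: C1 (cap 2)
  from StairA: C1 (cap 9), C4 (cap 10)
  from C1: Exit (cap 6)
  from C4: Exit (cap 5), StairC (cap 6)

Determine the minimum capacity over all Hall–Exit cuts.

7

Augment Hall→StairC→C1→Exit: bottleneck 2, flow now 2.
Augment Hall→StairA→C1→Exit: bottleneck 4, flow now 6.
Augment Hall→StairA→C4→Exit: bottleneck 1, flow now 7.
No augmenting path remains; maximum flow = 7.
By max-flow min-cut, the minimum cut capacity equals the max flow.
In the residual graph, reachable from Hall: {Hall, StairC}.
Min-cut edges: Hall→StairA (5), StairC→C1 (2); capacity 5 + 2 = 7.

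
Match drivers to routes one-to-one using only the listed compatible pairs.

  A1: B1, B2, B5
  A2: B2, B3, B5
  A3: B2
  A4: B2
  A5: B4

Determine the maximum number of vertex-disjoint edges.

Unit-capacity flow: source→left, listed edges, right→sink; max matching = max flow.
Augmenting path A1→B1 (+1); matched 1.
Augmenting path A2→B2 (+1); matched 2.
Augmenting path A5→B4 (+1); matched 3.
Augmenting path A3→B2→A2→B3 (+1); matched 4.
No augmenting path remains; maximum matching = 4.
König certificate: {A1, A2, A5, B2} is a vertex cover of size 4 (every listed pair touches it), so no matching can be larger.

4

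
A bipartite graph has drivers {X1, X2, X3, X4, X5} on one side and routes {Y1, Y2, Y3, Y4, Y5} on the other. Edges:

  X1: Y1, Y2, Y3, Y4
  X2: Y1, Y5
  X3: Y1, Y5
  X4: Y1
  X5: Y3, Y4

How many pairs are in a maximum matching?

Unit-capacity flow: source→left, listed edges, right→sink; max matching = max flow.
Augmenting path X1→Y1 (+1); matched 1.
Augmenting path X2→Y5 (+1); matched 2.
Augmenting path X5→Y3 (+1); matched 3.
Augmenting path X3→Y1→X1→Y2 (+1); matched 4.
No augmenting path remains; maximum matching = 4.
König certificate: {X1, X5, Y1, Y5} is a vertex cover of size 4 (every listed pair touches it), so no matching can be larger.

4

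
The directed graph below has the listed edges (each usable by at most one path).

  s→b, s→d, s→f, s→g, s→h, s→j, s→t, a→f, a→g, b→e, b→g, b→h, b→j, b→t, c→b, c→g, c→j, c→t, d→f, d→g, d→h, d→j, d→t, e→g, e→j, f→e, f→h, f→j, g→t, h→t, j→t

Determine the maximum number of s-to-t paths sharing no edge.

Assign every edge capacity 1; by Menger, the answer equals the max flow.
Path s→t (+1); total 1.
Path s→b→t (+1); total 2.
Path s→d→t (+1); total 3.
Path s→g→t (+1); total 4.
Path s→h→t (+1); total 5.
Path s→j→t (+1); total 6.
No residual s→t path; max flow = 6.
Certifying cut of size 6: {g→t, h→t, j→t, s→b, s→d, s→t}.

6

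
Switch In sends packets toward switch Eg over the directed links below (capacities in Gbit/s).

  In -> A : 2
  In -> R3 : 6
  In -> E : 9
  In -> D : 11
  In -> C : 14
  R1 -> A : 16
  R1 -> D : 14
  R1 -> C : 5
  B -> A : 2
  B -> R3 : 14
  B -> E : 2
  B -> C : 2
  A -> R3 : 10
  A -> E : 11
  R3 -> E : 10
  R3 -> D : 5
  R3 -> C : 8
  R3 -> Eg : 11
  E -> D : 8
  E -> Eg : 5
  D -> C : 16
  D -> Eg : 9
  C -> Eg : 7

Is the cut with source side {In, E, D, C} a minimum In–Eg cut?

Yes — it is a minimum cut (capacity 29).

Given cut capacity: 2 + 6 + 5 + 9 + 7 = 29.
Augment In→R3→Eg: bottleneck 6, flow now 6.
Augment In→E→Eg: bottleneck 5, flow now 11.
Augment In→D→Eg: bottleneck 9, flow now 20.
Augment In→C→Eg: bottleneck 7, flow now 27.
Augment In→A→R3→Eg: bottleneck 2, flow now 29.
No augmenting path remains; maximum flow = 29.
Cut capacity 29 equals the max flow, so it is a minimum cut.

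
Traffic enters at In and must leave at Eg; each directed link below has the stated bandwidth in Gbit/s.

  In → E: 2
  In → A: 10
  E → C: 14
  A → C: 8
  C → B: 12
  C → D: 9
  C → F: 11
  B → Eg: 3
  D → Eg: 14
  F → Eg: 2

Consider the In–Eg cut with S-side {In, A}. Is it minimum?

Yes — it is a minimum cut (capacity 10).

Given cut capacity: 2 + 8 = 10.
Augment In→E→C→B→Eg: bottleneck 2, flow now 2.
Augment In→A→C→B→Eg: bottleneck 1, flow now 3.
Augment In→A→C→D→Eg: bottleneck 7, flow now 10.
No augmenting path remains; maximum flow = 10.
Cut capacity 10 equals the max flow, so it is a minimum cut.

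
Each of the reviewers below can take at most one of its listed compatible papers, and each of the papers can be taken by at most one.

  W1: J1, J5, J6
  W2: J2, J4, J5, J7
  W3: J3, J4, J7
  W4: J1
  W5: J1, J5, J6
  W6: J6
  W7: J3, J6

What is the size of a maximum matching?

Unit-capacity flow: source→left, listed edges, right→sink; max matching = max flow.
Augmenting path W1→J1 (+1); matched 1.
Augmenting path W2→J2 (+1); matched 2.
Augmenting path W3→J3 (+1); matched 3.
Augmenting path W5→J5 (+1); matched 4.
Augmenting path W6→J6 (+1); matched 5.
Augmenting path W7→J3→W3→J4 (+1); matched 6.
No augmenting path remains; maximum matching = 6.
König certificate: {W2, W3, W7, J1, J5, J6} is a vertex cover of size 6 (every listed pair touches it), so no matching can be larger.

6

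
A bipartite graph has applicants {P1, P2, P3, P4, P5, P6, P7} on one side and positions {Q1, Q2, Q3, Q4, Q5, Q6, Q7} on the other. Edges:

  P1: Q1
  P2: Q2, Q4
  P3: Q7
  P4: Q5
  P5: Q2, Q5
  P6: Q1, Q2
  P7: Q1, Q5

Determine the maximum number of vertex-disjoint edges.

Unit-capacity flow: source→left, listed edges, right→sink; max matching = max flow.
Augmenting path P1→Q1 (+1); matched 1.
Augmenting path P2→Q2 (+1); matched 2.
Augmenting path P3→Q7 (+1); matched 3.
Augmenting path P4→Q5 (+1); matched 4.
Augmenting path P5→Q2→P2→Q4 (+1); matched 5.
No augmenting path remains; maximum matching = 5.
König certificate: {P2, P3, Q1, Q2, Q5} is a vertex cover of size 5 (every listed pair touches it), so no matching can be larger.

5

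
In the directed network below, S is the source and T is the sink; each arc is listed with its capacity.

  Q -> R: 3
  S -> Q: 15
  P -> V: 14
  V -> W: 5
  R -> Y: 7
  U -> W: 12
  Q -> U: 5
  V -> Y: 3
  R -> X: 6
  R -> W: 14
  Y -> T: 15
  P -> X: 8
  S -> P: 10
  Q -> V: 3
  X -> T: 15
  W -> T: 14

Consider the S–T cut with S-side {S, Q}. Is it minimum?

Given cut capacity: 10 + 3 + 5 + 3 = 21.
Augment S→P→X→T: bottleneck 8, flow now 8.
Augment S→P→V→W→T: bottleneck 2, flow now 10.
Augment S→Q→R→W→T: bottleneck 3, flow now 13.
Augment S→Q→U→W→T: bottleneck 5, flow now 18.
Augment S→Q→V→W→T: bottleneck 3, flow now 21.
No augmenting path remains; maximum flow = 21.
Cut capacity 21 equals the max flow, so it is a minimum cut.

Yes — it is a minimum cut (capacity 21).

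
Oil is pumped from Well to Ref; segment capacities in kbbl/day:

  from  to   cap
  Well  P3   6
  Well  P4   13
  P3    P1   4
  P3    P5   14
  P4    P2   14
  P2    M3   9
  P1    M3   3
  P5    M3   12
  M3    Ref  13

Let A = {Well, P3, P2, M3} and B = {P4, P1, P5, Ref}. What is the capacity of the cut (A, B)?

Edges leaving {Well, P3, P2, M3}: Well→P4 (13), P3→P1 (4), P3→P5 (14), M3→Ref (13).
Cut capacity = 13 + 4 + 14 + 13 = 44.

44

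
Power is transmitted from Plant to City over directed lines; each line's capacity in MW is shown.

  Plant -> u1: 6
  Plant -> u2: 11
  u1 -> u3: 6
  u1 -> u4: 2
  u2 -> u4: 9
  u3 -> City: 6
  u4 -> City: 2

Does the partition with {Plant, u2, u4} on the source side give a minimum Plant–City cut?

Given cut capacity: 6 + 2 = 8.
Augment Plant→u1→u3→City: bottleneck 6, flow now 6.
Augment Plant→u2→u4→City: bottleneck 2, flow now 8.
No augmenting path remains; maximum flow = 8.
Cut capacity 8 equals the max flow, so it is a minimum cut.

Yes — it is a minimum cut (capacity 8).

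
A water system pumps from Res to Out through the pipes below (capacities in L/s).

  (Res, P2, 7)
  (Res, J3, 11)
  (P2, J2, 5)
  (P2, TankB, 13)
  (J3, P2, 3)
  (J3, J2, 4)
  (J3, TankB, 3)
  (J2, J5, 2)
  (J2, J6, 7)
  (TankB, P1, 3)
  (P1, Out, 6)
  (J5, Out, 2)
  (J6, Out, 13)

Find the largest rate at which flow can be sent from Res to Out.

12

Augment Res→P2→J2→J5→Out: bottleneck 2, flow now 2.
Augment Res→P2→J2→J6→Out: bottleneck 3, flow now 5.
Augment Res→P2→TankB→P1→Out: bottleneck 2, flow now 7.
Augment Res→J3→J2→J6→Out: bottleneck 4, flow now 11.
Augment Res→J3→TankB→P1→Out: bottleneck 1, flow now 12.
No augmenting path remains; maximum flow = 12.
In the residual graph, reachable from Res: {Res, P2, J3, TankB}.
Min-cut edges: P2→J2 (5), J3→J2 (4), TankB→P1 (3); capacity 5 + 4 + 3 = 12.
This cut is saturated, so no flow can exceed 12.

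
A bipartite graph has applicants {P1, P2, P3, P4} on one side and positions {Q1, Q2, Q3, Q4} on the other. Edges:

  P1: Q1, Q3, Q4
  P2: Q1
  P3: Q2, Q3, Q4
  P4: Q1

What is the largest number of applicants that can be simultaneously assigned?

3

Unit-capacity flow: source→left, listed edges, right→sink; max matching = max flow.
Augmenting path P1→Q1 (+1); matched 1.
Augmenting path P3→Q2 (+1); matched 2.
Augmenting path P2→Q1→P1→Q3 (+1); matched 3.
No augmenting path remains; maximum matching = 3.
König certificate: {P1, P3, Q1} is a vertex cover of size 3 (every listed pair touches it), so no matching can be larger.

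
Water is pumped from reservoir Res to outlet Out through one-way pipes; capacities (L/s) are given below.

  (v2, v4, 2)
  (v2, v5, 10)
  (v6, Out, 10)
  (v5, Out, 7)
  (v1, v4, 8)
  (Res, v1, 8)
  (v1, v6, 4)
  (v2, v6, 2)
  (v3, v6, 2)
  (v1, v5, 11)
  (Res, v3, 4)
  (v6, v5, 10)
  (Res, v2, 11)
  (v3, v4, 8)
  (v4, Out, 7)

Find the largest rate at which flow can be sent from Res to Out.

Augment Res→v1→v4→Out: bottleneck 7, flow now 7.
Augment Res→v1→v5→Out: bottleneck 1, flow now 8.
Augment Res→v2→v5→Out: bottleneck 6, flow now 14.
Augment Res→v2→v6→Out: bottleneck 2, flow now 16.
Augment Res→v3→v6→Out: bottleneck 2, flow now 18.
Augment Res→v2→v4→v1→v6→Out: bottleneck 2, flow now 20. (uses reverse residual edge)
Augment Res→v2→v5→v1→v6→Out: bottleneck 1, flow now 21. (uses reverse residual edge)
Augment Res→v3→v4→v1→v6→Out: bottleneck 1, flow now 22. (uses reverse residual edge)
No augmenting path remains; maximum flow = 22.
In the residual graph, reachable from Res: {Res, v1, v2, v3, v4, v5}.
Min-cut edges: v1→v6 (4), v2→v6 (2), v3→v6 (2), v4→Out (7), v5→Out (7); capacity 4 + 2 + 2 + 7 + 7 = 22.
This cut is saturated, so no flow can exceed 22.

22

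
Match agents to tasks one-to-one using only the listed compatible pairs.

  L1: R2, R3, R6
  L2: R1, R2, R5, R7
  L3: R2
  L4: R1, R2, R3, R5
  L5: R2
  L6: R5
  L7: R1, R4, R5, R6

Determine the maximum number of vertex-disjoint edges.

6

Unit-capacity flow: source→left, listed edges, right→sink; max matching = max flow.
Augmenting path L1→R2 (+1); matched 1.
Augmenting path L2→R1 (+1); matched 2.
Augmenting path L4→R3 (+1); matched 3.
Augmenting path L6→R5 (+1); matched 4.
Augmenting path L7→R4 (+1); matched 5.
Augmenting path L3→R2→L1→R6 (+1); matched 6.
No augmenting path remains; maximum matching = 6.
König certificate: {L1, L2, L4, L6, L7, R2} is a vertex cover of size 6 (every listed pair touches it), so no matching can be larger.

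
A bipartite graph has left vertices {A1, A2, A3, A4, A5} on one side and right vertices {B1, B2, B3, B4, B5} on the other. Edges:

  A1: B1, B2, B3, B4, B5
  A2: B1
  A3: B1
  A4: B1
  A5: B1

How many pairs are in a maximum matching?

Unit-capacity flow: source→left, listed edges, right→sink; max matching = max flow.
Augmenting path A1→B1 (+1); matched 1.
Augmenting path A2→B1→A1→B2 (+1); matched 2.
No augmenting path remains; maximum matching = 2.
König certificate: {A1, B1} is a vertex cover of size 2 (every listed pair touches it), so no matching can be larger.

2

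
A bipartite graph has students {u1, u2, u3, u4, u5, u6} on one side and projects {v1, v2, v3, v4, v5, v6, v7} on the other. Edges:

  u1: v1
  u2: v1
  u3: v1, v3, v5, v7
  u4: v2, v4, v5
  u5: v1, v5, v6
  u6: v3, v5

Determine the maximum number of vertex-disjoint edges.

5

Unit-capacity flow: source→left, listed edges, right→sink; max matching = max flow.
Augmenting path u1→v1 (+1); matched 1.
Augmenting path u3→v3 (+1); matched 2.
Augmenting path u4→v2 (+1); matched 3.
Augmenting path u5→v5 (+1); matched 4.
Augmenting path u6→v3→u3→v7 (+1); matched 5.
No augmenting path remains; maximum matching = 5.
König certificate: {u3, u4, u5, u6, v1} is a vertex cover of size 5 (every listed pair touches it), so no matching can be larger.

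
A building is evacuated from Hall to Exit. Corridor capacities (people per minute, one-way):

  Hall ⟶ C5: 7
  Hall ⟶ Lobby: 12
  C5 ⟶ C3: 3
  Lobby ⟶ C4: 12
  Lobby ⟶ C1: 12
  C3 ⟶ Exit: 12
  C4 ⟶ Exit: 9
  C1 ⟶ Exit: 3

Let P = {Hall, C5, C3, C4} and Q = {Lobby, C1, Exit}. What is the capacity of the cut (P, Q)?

33

Edges leaving {Hall, C5, C3, C4}: Hall→Lobby (12), C3→Exit (12), C4→Exit (9).
Cut capacity = 12 + 12 + 9 = 33.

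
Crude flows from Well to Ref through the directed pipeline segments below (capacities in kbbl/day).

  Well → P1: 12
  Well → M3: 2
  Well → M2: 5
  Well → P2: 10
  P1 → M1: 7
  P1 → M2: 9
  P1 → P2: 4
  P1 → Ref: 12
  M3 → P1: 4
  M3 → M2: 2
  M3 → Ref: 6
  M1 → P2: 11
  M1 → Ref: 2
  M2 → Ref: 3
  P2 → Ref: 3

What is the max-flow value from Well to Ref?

Augment Well→P1→Ref: bottleneck 12, flow now 12.
Augment Well→M3→Ref: bottleneck 2, flow now 14.
Augment Well→M2→Ref: bottleneck 3, flow now 17.
Augment Well→P2→Ref: bottleneck 3, flow now 20.
No augmenting path remains; maximum flow = 20.
In the residual graph, reachable from Well: {Well, M2, P2}.
Min-cut edges: Well→P1 (12), Well→M3 (2), M2→Ref (3), P2→Ref (3); capacity 12 + 2 + 3 + 3 = 20.
This cut is saturated, so no flow can exceed 20.

20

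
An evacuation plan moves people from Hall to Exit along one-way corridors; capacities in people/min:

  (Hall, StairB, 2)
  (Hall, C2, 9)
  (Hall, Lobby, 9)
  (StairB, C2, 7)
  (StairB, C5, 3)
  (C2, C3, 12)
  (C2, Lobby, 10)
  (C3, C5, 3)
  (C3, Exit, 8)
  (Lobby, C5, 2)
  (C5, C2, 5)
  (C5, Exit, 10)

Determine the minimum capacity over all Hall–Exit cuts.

13

Augment Hall→StairB→C5→Exit: bottleneck 2, flow now 2.
Augment Hall→C2→C3→Exit: bottleneck 8, flow now 10.
Augment Hall→Lobby→C5→Exit: bottleneck 2, flow now 12.
Augment Hall→C2→C3→C5→Exit: bottleneck 1, flow now 13.
No augmenting path remains; maximum flow = 13.
By max-flow min-cut, the minimum cut capacity equals the max flow.
In the residual graph, reachable from Hall: {Hall, Lobby}.
Min-cut edges: Hall→StairB (2), Hall→C2 (9), Lobby→C5 (2); capacity 2 + 9 + 2 = 13.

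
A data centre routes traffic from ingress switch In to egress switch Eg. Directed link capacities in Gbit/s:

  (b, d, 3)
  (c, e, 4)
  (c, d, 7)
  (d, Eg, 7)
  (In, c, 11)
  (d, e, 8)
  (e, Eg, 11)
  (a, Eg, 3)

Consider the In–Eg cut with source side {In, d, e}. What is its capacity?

Edges leaving {In, d, e}: In→c (11), d→Eg (7), e→Eg (11).
Cut capacity = 11 + 7 + 11 = 29.

29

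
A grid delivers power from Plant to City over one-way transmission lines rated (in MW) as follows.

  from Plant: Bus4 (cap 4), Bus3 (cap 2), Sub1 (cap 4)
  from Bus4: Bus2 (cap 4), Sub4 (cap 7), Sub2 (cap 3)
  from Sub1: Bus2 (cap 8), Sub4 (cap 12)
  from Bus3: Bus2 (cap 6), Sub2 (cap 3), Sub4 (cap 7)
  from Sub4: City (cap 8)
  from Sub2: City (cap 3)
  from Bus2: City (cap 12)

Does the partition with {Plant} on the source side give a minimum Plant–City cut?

Given cut capacity: 4 + 4 + 2 = 10.
Augment Plant→Bus4→Sub4→City: bottleneck 4, flow now 4.
Augment Plant→Sub1→Sub4→City: bottleneck 4, flow now 8.
Augment Plant→Bus3→Sub2→City: bottleneck 2, flow now 10.
No augmenting path remains; maximum flow = 10.
Cut capacity 10 equals the max flow, so it is a minimum cut.

Yes — it is a minimum cut (capacity 10).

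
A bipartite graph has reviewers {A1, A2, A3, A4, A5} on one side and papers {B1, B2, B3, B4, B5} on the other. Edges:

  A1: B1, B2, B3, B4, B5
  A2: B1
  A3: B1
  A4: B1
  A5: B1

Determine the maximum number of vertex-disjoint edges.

2

Unit-capacity flow: source→left, listed edges, right→sink; max matching = max flow.
Augmenting path A1→B1 (+1); matched 1.
Augmenting path A2→B1→A1→B2 (+1); matched 2.
No augmenting path remains; maximum matching = 2.
König certificate: {A1, B1} is a vertex cover of size 2 (every listed pair touches it), so no matching can be larger.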